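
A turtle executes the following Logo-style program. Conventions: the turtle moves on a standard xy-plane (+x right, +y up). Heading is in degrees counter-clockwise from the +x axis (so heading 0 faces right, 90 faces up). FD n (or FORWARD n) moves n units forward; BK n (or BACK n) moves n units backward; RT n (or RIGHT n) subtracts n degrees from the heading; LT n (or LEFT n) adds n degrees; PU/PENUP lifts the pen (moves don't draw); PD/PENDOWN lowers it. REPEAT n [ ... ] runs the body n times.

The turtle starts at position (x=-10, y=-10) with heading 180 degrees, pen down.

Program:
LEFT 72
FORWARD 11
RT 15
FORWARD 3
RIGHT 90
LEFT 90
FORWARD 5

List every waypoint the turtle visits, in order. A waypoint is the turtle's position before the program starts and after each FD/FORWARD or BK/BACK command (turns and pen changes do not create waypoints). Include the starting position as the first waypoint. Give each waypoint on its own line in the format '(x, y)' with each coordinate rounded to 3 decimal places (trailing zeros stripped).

Executing turtle program step by step:
Start: pos=(-10,-10), heading=180, pen down
LT 72: heading 180 -> 252
FD 11: (-10,-10) -> (-13.399,-20.462) [heading=252, draw]
RT 15: heading 252 -> 237
FD 3: (-13.399,-20.462) -> (-15.033,-22.978) [heading=237, draw]
RT 90: heading 237 -> 147
LT 90: heading 147 -> 237
FD 5: (-15.033,-22.978) -> (-17.756,-27.171) [heading=237, draw]
Final: pos=(-17.756,-27.171), heading=237, 3 segment(s) drawn
Waypoints (4 total):
(-10, -10)
(-13.399, -20.462)
(-15.033, -22.978)
(-17.756, -27.171)

Answer: (-10, -10)
(-13.399, -20.462)
(-15.033, -22.978)
(-17.756, -27.171)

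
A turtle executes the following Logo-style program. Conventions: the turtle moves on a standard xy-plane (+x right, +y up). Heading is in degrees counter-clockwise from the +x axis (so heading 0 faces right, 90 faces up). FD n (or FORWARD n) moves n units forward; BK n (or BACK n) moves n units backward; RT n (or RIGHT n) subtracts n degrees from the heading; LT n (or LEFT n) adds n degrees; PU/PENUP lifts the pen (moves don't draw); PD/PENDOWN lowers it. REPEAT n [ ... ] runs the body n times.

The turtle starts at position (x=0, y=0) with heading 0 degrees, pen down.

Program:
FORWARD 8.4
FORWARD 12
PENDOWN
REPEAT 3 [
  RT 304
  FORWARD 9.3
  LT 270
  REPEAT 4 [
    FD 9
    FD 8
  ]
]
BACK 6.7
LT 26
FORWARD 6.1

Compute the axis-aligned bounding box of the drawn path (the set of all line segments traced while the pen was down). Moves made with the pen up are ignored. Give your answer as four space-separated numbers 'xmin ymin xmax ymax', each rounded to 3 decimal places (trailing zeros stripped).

Answer: 0 -158.327 125.168 7.71

Derivation:
Executing turtle program step by step:
Start: pos=(0,0), heading=0, pen down
FD 8.4: (0,0) -> (8.4,0) [heading=0, draw]
FD 12: (8.4,0) -> (20.4,0) [heading=0, draw]
PD: pen down
REPEAT 3 [
  -- iteration 1/3 --
  RT 304: heading 0 -> 56
  FD 9.3: (20.4,0) -> (25.6,7.71) [heading=56, draw]
  LT 270: heading 56 -> 326
  REPEAT 4 [
    -- iteration 1/4 --
    FD 9: (25.6,7.71) -> (33.062,2.677) [heading=326, draw]
    FD 8: (33.062,2.677) -> (39.694,-1.796) [heading=326, draw]
    -- iteration 2/4 --
    FD 9: (39.694,-1.796) -> (47.155,-6.829) [heading=326, draw]
    FD 8: (47.155,-6.829) -> (53.788,-11.303) [heading=326, draw]
    -- iteration 3/4 --
    FD 9: (53.788,-11.303) -> (61.249,-16.335) [heading=326, draw]
    FD 8: (61.249,-16.335) -> (67.881,-20.809) [heading=326, draw]
    -- iteration 4/4 --
    FD 9: (67.881,-20.809) -> (75.343,-25.842) [heading=326, draw]
    FD 8: (75.343,-25.842) -> (81.975,-30.315) [heading=326, draw]
  ]
  -- iteration 2/3 --
  RT 304: heading 326 -> 22
  FD 9.3: (81.975,-30.315) -> (90.598,-26.831) [heading=22, draw]
  LT 270: heading 22 -> 292
  REPEAT 4 [
    -- iteration 1/4 --
    FD 9: (90.598,-26.831) -> (93.969,-35.176) [heading=292, draw]
    FD 8: (93.969,-35.176) -> (96.966,-42.593) [heading=292, draw]
    -- iteration 2/4 --
    FD 9: (96.966,-42.593) -> (100.338,-50.938) [heading=292, draw]
    FD 8: (100.338,-50.938) -> (103.334,-58.355) [heading=292, draw]
    -- iteration 3/4 --
    FD 9: (103.334,-58.355) -> (106.706,-66.7) [heading=292, draw]
    FD 8: (106.706,-66.7) -> (109.703,-74.118) [heading=292, draw]
    -- iteration 4/4 --
    FD 9: (109.703,-74.118) -> (113.074,-82.462) [heading=292, draw]
    FD 8: (113.074,-82.462) -> (116.071,-89.88) [heading=292, draw]
  ]
  -- iteration 3/3 --
  RT 304: heading 292 -> 348
  FD 9.3: (116.071,-89.88) -> (125.168,-91.813) [heading=348, draw]
  LT 270: heading 348 -> 258
  REPEAT 4 [
    -- iteration 1/4 --
    FD 9: (125.168,-91.813) -> (123.297,-100.617) [heading=258, draw]
    FD 8: (123.297,-100.617) -> (121.633,-108.442) [heading=258, draw]
    -- iteration 2/4 --
    FD 9: (121.633,-108.442) -> (119.762,-117.245) [heading=258, draw]
    FD 8: (119.762,-117.245) -> (118.099,-125.07) [heading=258, draw]
    -- iteration 3/4 --
    FD 9: (118.099,-125.07) -> (116.228,-133.874) [heading=258, draw]
    FD 8: (116.228,-133.874) -> (114.564,-141.699) [heading=258, draw]
    -- iteration 4/4 --
    FD 9: (114.564,-141.699) -> (112.693,-150.502) [heading=258, draw]
    FD 8: (112.693,-150.502) -> (111.03,-158.327) [heading=258, draw]
  ]
]
BK 6.7: (111.03,-158.327) -> (112.423,-151.774) [heading=258, draw]
LT 26: heading 258 -> 284
FD 6.1: (112.423,-151.774) -> (113.899,-157.693) [heading=284, draw]
Final: pos=(113.899,-157.693), heading=284, 31 segment(s) drawn

Segment endpoints: x in {0, 8.4, 20.4, 25.6, 33.062, 39.694, 47.155, 53.788, 61.249, 67.881, 75.343, 81.975, 90.598, 93.969, 96.966, 100.338, 103.334, 106.706, 109.703, 111.03, 112.423, 112.693, 113.074, 113.899, 114.564, 116.071, 116.228, 118.099, 119.762, 121.633, 123.297, 125.168}, y in {-158.327, -157.693, -151.774, -150.502, -141.699, -133.874, -125.07, -117.245, -108.442, -100.617, -91.813, -89.88, -82.462, -74.118, -66.7, -58.355, -50.938, -42.593, -35.176, -30.315, -26.831, -25.842, -20.809, -16.335, -11.303, -6.829, -1.796, 0, 2.677, 7.71}
xmin=0, ymin=-158.327, xmax=125.168, ymax=7.71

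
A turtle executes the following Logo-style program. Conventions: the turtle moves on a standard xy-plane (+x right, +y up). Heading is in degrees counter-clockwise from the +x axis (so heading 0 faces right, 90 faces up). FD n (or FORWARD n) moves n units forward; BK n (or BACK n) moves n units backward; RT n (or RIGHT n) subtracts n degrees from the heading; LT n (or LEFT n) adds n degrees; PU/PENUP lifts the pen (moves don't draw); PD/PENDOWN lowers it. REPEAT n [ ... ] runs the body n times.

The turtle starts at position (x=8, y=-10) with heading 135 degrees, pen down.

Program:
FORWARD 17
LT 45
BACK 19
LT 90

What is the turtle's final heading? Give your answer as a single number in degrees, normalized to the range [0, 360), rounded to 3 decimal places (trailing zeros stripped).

Executing turtle program step by step:
Start: pos=(8,-10), heading=135, pen down
FD 17: (8,-10) -> (-4.021,2.021) [heading=135, draw]
LT 45: heading 135 -> 180
BK 19: (-4.021,2.021) -> (14.979,2.021) [heading=180, draw]
LT 90: heading 180 -> 270
Final: pos=(14.979,2.021), heading=270, 2 segment(s) drawn

Answer: 270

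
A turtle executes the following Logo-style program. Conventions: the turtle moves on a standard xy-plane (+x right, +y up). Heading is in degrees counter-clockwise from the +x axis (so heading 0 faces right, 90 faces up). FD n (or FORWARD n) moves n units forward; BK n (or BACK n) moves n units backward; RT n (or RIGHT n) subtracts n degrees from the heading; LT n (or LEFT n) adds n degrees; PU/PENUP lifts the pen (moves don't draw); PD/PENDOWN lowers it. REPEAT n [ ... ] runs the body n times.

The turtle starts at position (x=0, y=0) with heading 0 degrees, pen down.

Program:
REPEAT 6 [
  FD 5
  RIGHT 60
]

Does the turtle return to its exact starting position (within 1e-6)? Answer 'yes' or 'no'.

Answer: yes

Derivation:
Executing turtle program step by step:
Start: pos=(0,0), heading=0, pen down
REPEAT 6 [
  -- iteration 1/6 --
  FD 5: (0,0) -> (5,0) [heading=0, draw]
  RT 60: heading 0 -> 300
  -- iteration 2/6 --
  FD 5: (5,0) -> (7.5,-4.33) [heading=300, draw]
  RT 60: heading 300 -> 240
  -- iteration 3/6 --
  FD 5: (7.5,-4.33) -> (5,-8.66) [heading=240, draw]
  RT 60: heading 240 -> 180
  -- iteration 4/6 --
  FD 5: (5,-8.66) -> (0,-8.66) [heading=180, draw]
  RT 60: heading 180 -> 120
  -- iteration 5/6 --
  FD 5: (0,-8.66) -> (-2.5,-4.33) [heading=120, draw]
  RT 60: heading 120 -> 60
  -- iteration 6/6 --
  FD 5: (-2.5,-4.33) -> (0,0) [heading=60, draw]
  RT 60: heading 60 -> 0
]
Final: pos=(0,0), heading=0, 6 segment(s) drawn

Start position: (0, 0)
Final position: (0, 0)
Distance = 0; < 1e-6 -> CLOSED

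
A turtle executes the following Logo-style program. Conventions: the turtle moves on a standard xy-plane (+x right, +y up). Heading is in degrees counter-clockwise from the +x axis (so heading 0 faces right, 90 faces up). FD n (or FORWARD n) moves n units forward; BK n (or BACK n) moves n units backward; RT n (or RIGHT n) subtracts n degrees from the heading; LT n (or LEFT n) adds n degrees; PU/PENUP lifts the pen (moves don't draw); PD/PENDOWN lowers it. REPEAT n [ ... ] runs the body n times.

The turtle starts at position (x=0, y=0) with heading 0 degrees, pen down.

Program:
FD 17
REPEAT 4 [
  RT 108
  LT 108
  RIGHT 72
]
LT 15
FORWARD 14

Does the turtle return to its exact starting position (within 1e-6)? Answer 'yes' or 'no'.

Executing turtle program step by step:
Start: pos=(0,0), heading=0, pen down
FD 17: (0,0) -> (17,0) [heading=0, draw]
REPEAT 4 [
  -- iteration 1/4 --
  RT 108: heading 0 -> 252
  LT 108: heading 252 -> 0
  RT 72: heading 0 -> 288
  -- iteration 2/4 --
  RT 108: heading 288 -> 180
  LT 108: heading 180 -> 288
  RT 72: heading 288 -> 216
  -- iteration 3/4 --
  RT 108: heading 216 -> 108
  LT 108: heading 108 -> 216
  RT 72: heading 216 -> 144
  -- iteration 4/4 --
  RT 108: heading 144 -> 36
  LT 108: heading 36 -> 144
  RT 72: heading 144 -> 72
]
LT 15: heading 72 -> 87
FD 14: (17,0) -> (17.733,13.981) [heading=87, draw]
Final: pos=(17.733,13.981), heading=87, 2 segment(s) drawn

Start position: (0, 0)
Final position: (17.733, 13.981)
Distance = 22.581; >= 1e-6 -> NOT closed

Answer: no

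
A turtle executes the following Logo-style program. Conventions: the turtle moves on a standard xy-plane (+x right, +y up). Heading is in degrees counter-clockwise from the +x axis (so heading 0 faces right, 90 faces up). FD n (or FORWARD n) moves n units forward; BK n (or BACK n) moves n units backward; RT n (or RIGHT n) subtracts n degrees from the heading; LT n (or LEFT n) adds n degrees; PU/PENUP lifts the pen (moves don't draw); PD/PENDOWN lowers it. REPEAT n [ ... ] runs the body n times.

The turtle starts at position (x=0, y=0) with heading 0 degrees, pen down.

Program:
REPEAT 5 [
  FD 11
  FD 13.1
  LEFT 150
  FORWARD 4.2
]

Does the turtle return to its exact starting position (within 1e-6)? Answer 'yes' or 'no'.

Answer: no

Derivation:
Executing turtle program step by step:
Start: pos=(0,0), heading=0, pen down
REPEAT 5 [
  -- iteration 1/5 --
  FD 11: (0,0) -> (11,0) [heading=0, draw]
  FD 13.1: (11,0) -> (24.1,0) [heading=0, draw]
  LT 150: heading 0 -> 150
  FD 4.2: (24.1,0) -> (20.463,2.1) [heading=150, draw]
  -- iteration 2/5 --
  FD 11: (20.463,2.1) -> (10.936,7.6) [heading=150, draw]
  FD 13.1: (10.936,7.6) -> (-0.409,14.15) [heading=150, draw]
  LT 150: heading 150 -> 300
  FD 4.2: (-0.409,14.15) -> (1.691,10.513) [heading=300, draw]
  -- iteration 3/5 --
  FD 11: (1.691,10.513) -> (7.191,0.986) [heading=300, draw]
  FD 13.1: (7.191,0.986) -> (13.741,-10.359) [heading=300, draw]
  LT 150: heading 300 -> 90
  FD 4.2: (13.741,-10.359) -> (13.741,-6.159) [heading=90, draw]
  -- iteration 4/5 --
  FD 11: (13.741,-6.159) -> (13.741,4.841) [heading=90, draw]
  FD 13.1: (13.741,4.841) -> (13.741,17.941) [heading=90, draw]
  LT 150: heading 90 -> 240
  FD 4.2: (13.741,17.941) -> (11.641,14.304) [heading=240, draw]
  -- iteration 5/5 --
  FD 11: (11.641,14.304) -> (6.141,4.778) [heading=240, draw]
  FD 13.1: (6.141,4.778) -> (-0.409,-6.567) [heading=240, draw]
  LT 150: heading 240 -> 30
  FD 4.2: (-0.409,-6.567) -> (3.229,-4.467) [heading=30, draw]
]
Final: pos=(3.229,-4.467), heading=30, 15 segment(s) drawn

Start position: (0, 0)
Final position: (3.229, -4.467)
Distance = 5.512; >= 1e-6 -> NOT closed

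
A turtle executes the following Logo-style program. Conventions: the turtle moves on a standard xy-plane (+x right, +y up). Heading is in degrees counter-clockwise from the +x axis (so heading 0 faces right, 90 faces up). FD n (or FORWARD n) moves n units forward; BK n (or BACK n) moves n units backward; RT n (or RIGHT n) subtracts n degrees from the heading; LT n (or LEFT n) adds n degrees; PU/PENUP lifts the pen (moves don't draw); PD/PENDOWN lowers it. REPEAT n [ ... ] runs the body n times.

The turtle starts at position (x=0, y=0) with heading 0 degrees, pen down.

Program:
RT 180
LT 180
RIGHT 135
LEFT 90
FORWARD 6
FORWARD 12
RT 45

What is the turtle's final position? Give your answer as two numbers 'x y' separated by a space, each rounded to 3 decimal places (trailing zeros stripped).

Answer: 12.728 -12.728

Derivation:
Executing turtle program step by step:
Start: pos=(0,0), heading=0, pen down
RT 180: heading 0 -> 180
LT 180: heading 180 -> 0
RT 135: heading 0 -> 225
LT 90: heading 225 -> 315
FD 6: (0,0) -> (4.243,-4.243) [heading=315, draw]
FD 12: (4.243,-4.243) -> (12.728,-12.728) [heading=315, draw]
RT 45: heading 315 -> 270
Final: pos=(12.728,-12.728), heading=270, 2 segment(s) drawn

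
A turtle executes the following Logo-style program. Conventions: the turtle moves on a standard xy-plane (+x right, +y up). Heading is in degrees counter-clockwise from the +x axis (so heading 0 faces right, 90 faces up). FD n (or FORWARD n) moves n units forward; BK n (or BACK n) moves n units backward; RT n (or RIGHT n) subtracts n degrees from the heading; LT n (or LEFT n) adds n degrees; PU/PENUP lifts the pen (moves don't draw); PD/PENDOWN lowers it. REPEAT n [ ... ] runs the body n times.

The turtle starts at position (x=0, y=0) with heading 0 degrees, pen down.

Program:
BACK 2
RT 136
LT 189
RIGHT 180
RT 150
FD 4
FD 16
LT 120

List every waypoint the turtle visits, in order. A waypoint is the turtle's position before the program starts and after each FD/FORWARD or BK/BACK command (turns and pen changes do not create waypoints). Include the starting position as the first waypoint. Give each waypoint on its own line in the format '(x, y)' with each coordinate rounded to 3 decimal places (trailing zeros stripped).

Answer: (0, 0)
(-2, 0)
(-1.513, 3.97)
(0.437, 19.851)

Derivation:
Executing turtle program step by step:
Start: pos=(0,0), heading=0, pen down
BK 2: (0,0) -> (-2,0) [heading=0, draw]
RT 136: heading 0 -> 224
LT 189: heading 224 -> 53
RT 180: heading 53 -> 233
RT 150: heading 233 -> 83
FD 4: (-2,0) -> (-1.513,3.97) [heading=83, draw]
FD 16: (-1.513,3.97) -> (0.437,19.851) [heading=83, draw]
LT 120: heading 83 -> 203
Final: pos=(0.437,19.851), heading=203, 3 segment(s) drawn
Waypoints (4 total):
(0, 0)
(-2, 0)
(-1.513, 3.97)
(0.437, 19.851)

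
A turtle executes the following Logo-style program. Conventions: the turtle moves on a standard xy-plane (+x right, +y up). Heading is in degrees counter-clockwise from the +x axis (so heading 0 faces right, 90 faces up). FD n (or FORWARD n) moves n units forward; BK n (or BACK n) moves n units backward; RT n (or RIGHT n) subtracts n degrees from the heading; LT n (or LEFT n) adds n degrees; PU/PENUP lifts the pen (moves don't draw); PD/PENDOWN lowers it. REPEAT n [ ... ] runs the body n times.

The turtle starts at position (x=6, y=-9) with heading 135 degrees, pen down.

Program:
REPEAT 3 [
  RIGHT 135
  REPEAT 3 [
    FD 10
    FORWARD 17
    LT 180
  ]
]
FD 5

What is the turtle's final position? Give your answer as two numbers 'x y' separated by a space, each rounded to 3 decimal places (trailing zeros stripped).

Answer: 52.092 32.092

Derivation:
Executing turtle program step by step:
Start: pos=(6,-9), heading=135, pen down
REPEAT 3 [
  -- iteration 1/3 --
  RT 135: heading 135 -> 0
  REPEAT 3 [
    -- iteration 1/3 --
    FD 10: (6,-9) -> (16,-9) [heading=0, draw]
    FD 17: (16,-9) -> (33,-9) [heading=0, draw]
    LT 180: heading 0 -> 180
    -- iteration 2/3 --
    FD 10: (33,-9) -> (23,-9) [heading=180, draw]
    FD 17: (23,-9) -> (6,-9) [heading=180, draw]
    LT 180: heading 180 -> 0
    -- iteration 3/3 --
    FD 10: (6,-9) -> (16,-9) [heading=0, draw]
    FD 17: (16,-9) -> (33,-9) [heading=0, draw]
    LT 180: heading 0 -> 180
  ]
  -- iteration 2/3 --
  RT 135: heading 180 -> 45
  REPEAT 3 [
    -- iteration 1/3 --
    FD 10: (33,-9) -> (40.071,-1.929) [heading=45, draw]
    FD 17: (40.071,-1.929) -> (52.092,10.092) [heading=45, draw]
    LT 180: heading 45 -> 225
    -- iteration 2/3 --
    FD 10: (52.092,10.092) -> (45.021,3.021) [heading=225, draw]
    FD 17: (45.021,3.021) -> (33,-9) [heading=225, draw]
    LT 180: heading 225 -> 45
    -- iteration 3/3 --
    FD 10: (33,-9) -> (40.071,-1.929) [heading=45, draw]
    FD 17: (40.071,-1.929) -> (52.092,10.092) [heading=45, draw]
    LT 180: heading 45 -> 225
  ]
  -- iteration 3/3 --
  RT 135: heading 225 -> 90
  REPEAT 3 [
    -- iteration 1/3 --
    FD 10: (52.092,10.092) -> (52.092,20.092) [heading=90, draw]
    FD 17: (52.092,20.092) -> (52.092,37.092) [heading=90, draw]
    LT 180: heading 90 -> 270
    -- iteration 2/3 --
    FD 10: (52.092,37.092) -> (52.092,27.092) [heading=270, draw]
    FD 17: (52.092,27.092) -> (52.092,10.092) [heading=270, draw]
    LT 180: heading 270 -> 90
    -- iteration 3/3 --
    FD 10: (52.092,10.092) -> (52.092,20.092) [heading=90, draw]
    FD 17: (52.092,20.092) -> (52.092,37.092) [heading=90, draw]
    LT 180: heading 90 -> 270
  ]
]
FD 5: (52.092,37.092) -> (52.092,32.092) [heading=270, draw]
Final: pos=(52.092,32.092), heading=270, 19 segment(s) drawn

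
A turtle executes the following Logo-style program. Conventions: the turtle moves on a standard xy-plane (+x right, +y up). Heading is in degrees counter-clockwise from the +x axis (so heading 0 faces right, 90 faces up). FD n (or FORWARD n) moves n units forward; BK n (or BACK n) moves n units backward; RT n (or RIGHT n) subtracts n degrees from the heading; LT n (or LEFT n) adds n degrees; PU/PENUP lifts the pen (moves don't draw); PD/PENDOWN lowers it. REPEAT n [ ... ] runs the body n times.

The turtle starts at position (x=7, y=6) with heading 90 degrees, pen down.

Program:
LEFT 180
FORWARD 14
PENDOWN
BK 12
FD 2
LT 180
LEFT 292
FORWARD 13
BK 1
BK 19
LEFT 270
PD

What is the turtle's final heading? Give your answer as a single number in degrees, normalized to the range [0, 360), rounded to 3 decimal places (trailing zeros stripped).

Answer: 292

Derivation:
Executing turtle program step by step:
Start: pos=(7,6), heading=90, pen down
LT 180: heading 90 -> 270
FD 14: (7,6) -> (7,-8) [heading=270, draw]
PD: pen down
BK 12: (7,-8) -> (7,4) [heading=270, draw]
FD 2: (7,4) -> (7,2) [heading=270, draw]
LT 180: heading 270 -> 90
LT 292: heading 90 -> 22
FD 13: (7,2) -> (19.053,6.87) [heading=22, draw]
BK 1: (19.053,6.87) -> (18.126,6.495) [heading=22, draw]
BK 19: (18.126,6.495) -> (0.51,-0.622) [heading=22, draw]
LT 270: heading 22 -> 292
PD: pen down
Final: pos=(0.51,-0.622), heading=292, 6 segment(s) drawn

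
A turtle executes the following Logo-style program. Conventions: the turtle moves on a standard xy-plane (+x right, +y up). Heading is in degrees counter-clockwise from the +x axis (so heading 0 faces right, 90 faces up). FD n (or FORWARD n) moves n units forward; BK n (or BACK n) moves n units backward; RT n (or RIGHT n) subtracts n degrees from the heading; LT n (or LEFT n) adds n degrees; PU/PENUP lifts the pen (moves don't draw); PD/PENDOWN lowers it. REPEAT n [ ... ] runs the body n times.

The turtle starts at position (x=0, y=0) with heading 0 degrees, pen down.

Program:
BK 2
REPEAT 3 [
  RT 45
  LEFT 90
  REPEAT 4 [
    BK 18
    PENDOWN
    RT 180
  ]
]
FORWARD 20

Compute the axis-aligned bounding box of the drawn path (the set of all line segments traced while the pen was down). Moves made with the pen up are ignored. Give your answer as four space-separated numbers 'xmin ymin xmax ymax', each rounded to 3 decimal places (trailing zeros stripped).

Answer: -16.142 -18 10.728 14.142

Derivation:
Executing turtle program step by step:
Start: pos=(0,0), heading=0, pen down
BK 2: (0,0) -> (-2,0) [heading=0, draw]
REPEAT 3 [
  -- iteration 1/3 --
  RT 45: heading 0 -> 315
  LT 90: heading 315 -> 45
  REPEAT 4 [
    -- iteration 1/4 --
    BK 18: (-2,0) -> (-14.728,-12.728) [heading=45, draw]
    PD: pen down
    RT 180: heading 45 -> 225
    -- iteration 2/4 --
    BK 18: (-14.728,-12.728) -> (-2,0) [heading=225, draw]
    PD: pen down
    RT 180: heading 225 -> 45
    -- iteration 3/4 --
    BK 18: (-2,0) -> (-14.728,-12.728) [heading=45, draw]
    PD: pen down
    RT 180: heading 45 -> 225
    -- iteration 4/4 --
    BK 18: (-14.728,-12.728) -> (-2,0) [heading=225, draw]
    PD: pen down
    RT 180: heading 225 -> 45
  ]
  -- iteration 2/3 --
  RT 45: heading 45 -> 0
  LT 90: heading 0 -> 90
  REPEAT 4 [
    -- iteration 1/4 --
    BK 18: (-2,0) -> (-2,-18) [heading=90, draw]
    PD: pen down
    RT 180: heading 90 -> 270
    -- iteration 2/4 --
    BK 18: (-2,-18) -> (-2,0) [heading=270, draw]
    PD: pen down
    RT 180: heading 270 -> 90
    -- iteration 3/4 --
    BK 18: (-2,0) -> (-2,-18) [heading=90, draw]
    PD: pen down
    RT 180: heading 90 -> 270
    -- iteration 4/4 --
    BK 18: (-2,-18) -> (-2,0) [heading=270, draw]
    PD: pen down
    RT 180: heading 270 -> 90
  ]
  -- iteration 3/3 --
  RT 45: heading 90 -> 45
  LT 90: heading 45 -> 135
  REPEAT 4 [
    -- iteration 1/4 --
    BK 18: (-2,0) -> (10.728,-12.728) [heading=135, draw]
    PD: pen down
    RT 180: heading 135 -> 315
    -- iteration 2/4 --
    BK 18: (10.728,-12.728) -> (-2,0) [heading=315, draw]
    PD: pen down
    RT 180: heading 315 -> 135
    -- iteration 3/4 --
    BK 18: (-2,0) -> (10.728,-12.728) [heading=135, draw]
    PD: pen down
    RT 180: heading 135 -> 315
    -- iteration 4/4 --
    BK 18: (10.728,-12.728) -> (-2,0) [heading=315, draw]
    PD: pen down
    RT 180: heading 315 -> 135
  ]
]
FD 20: (-2,0) -> (-16.142,14.142) [heading=135, draw]
Final: pos=(-16.142,14.142), heading=135, 14 segment(s) drawn

Segment endpoints: x in {-16.142, -14.728, -14.728, -2, -2, -2, -2, -2, -2, -2, -2, -2, 0, 10.728, 10.728}, y in {-18, -12.728, -12.728, -12.728, -12.728, 0, 0, 0, 0, 0, 14.142}
xmin=-16.142, ymin=-18, xmax=10.728, ymax=14.142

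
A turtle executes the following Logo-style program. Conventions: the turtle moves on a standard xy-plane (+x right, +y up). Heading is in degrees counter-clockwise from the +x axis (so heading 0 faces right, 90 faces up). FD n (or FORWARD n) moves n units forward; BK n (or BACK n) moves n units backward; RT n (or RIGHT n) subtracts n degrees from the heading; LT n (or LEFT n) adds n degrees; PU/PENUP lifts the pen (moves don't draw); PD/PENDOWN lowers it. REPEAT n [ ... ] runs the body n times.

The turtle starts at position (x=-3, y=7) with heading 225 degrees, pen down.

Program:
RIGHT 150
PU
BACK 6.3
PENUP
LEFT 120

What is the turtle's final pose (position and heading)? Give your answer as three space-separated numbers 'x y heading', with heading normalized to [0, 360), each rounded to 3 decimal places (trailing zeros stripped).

Executing turtle program step by step:
Start: pos=(-3,7), heading=225, pen down
RT 150: heading 225 -> 75
PU: pen up
BK 6.3: (-3,7) -> (-4.631,0.915) [heading=75, move]
PU: pen up
LT 120: heading 75 -> 195
Final: pos=(-4.631,0.915), heading=195, 0 segment(s) drawn

Answer: -4.631 0.915 195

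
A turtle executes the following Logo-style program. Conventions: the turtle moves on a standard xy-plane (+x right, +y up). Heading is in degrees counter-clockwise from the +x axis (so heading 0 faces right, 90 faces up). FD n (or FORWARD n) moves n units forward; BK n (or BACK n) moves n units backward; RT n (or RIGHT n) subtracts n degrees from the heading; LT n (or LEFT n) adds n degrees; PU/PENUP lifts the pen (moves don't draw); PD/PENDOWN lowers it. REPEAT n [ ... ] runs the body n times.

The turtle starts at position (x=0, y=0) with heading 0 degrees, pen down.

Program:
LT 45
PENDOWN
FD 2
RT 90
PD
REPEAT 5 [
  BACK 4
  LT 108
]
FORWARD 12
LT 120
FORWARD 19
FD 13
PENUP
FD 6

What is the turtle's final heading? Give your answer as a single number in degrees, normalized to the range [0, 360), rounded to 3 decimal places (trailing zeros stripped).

Answer: 255

Derivation:
Executing turtle program step by step:
Start: pos=(0,0), heading=0, pen down
LT 45: heading 0 -> 45
PD: pen down
FD 2: (0,0) -> (1.414,1.414) [heading=45, draw]
RT 90: heading 45 -> 315
PD: pen down
REPEAT 5 [
  -- iteration 1/5 --
  BK 4: (1.414,1.414) -> (-1.414,4.243) [heading=315, draw]
  LT 108: heading 315 -> 63
  -- iteration 2/5 --
  BK 4: (-1.414,4.243) -> (-3.23,0.679) [heading=63, draw]
  LT 108: heading 63 -> 171
  -- iteration 3/5 --
  BK 4: (-3.23,0.679) -> (0.721,0.053) [heading=171, draw]
  LT 108: heading 171 -> 279
  -- iteration 4/5 --
  BK 4: (0.721,0.053) -> (0.095,4.004) [heading=279, draw]
  LT 108: heading 279 -> 27
  -- iteration 5/5 --
  BK 4: (0.095,4.004) -> (-3.469,2.188) [heading=27, draw]
  LT 108: heading 27 -> 135
]
FD 12: (-3.469,2.188) -> (-11.954,10.673) [heading=135, draw]
LT 120: heading 135 -> 255
FD 19: (-11.954,10.673) -> (-16.872,-7.68) [heading=255, draw]
FD 13: (-16.872,-7.68) -> (-20.237,-20.237) [heading=255, draw]
PU: pen up
FD 6: (-20.237,-20.237) -> (-21.79,-26.032) [heading=255, move]
Final: pos=(-21.79,-26.032), heading=255, 9 segment(s) drawn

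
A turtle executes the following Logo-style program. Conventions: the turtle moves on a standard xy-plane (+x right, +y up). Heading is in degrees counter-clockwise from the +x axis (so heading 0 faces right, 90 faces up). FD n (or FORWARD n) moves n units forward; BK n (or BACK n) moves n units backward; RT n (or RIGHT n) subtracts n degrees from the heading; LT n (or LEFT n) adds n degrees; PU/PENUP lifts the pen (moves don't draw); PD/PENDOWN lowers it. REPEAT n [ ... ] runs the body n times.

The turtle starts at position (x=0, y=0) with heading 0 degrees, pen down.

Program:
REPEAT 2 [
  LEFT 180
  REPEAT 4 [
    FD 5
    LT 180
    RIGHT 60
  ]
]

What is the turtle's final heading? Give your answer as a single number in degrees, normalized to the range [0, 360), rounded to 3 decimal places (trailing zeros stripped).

Executing turtle program step by step:
Start: pos=(0,0), heading=0, pen down
REPEAT 2 [
  -- iteration 1/2 --
  LT 180: heading 0 -> 180
  REPEAT 4 [
    -- iteration 1/4 --
    FD 5: (0,0) -> (-5,0) [heading=180, draw]
    LT 180: heading 180 -> 0
    RT 60: heading 0 -> 300
    -- iteration 2/4 --
    FD 5: (-5,0) -> (-2.5,-4.33) [heading=300, draw]
    LT 180: heading 300 -> 120
    RT 60: heading 120 -> 60
    -- iteration 3/4 --
    FD 5: (-2.5,-4.33) -> (0,0) [heading=60, draw]
    LT 180: heading 60 -> 240
    RT 60: heading 240 -> 180
    -- iteration 4/4 --
    FD 5: (0,0) -> (-5,0) [heading=180, draw]
    LT 180: heading 180 -> 0
    RT 60: heading 0 -> 300
  ]
  -- iteration 2/2 --
  LT 180: heading 300 -> 120
  REPEAT 4 [
    -- iteration 1/4 --
    FD 5: (-5,0) -> (-7.5,4.33) [heading=120, draw]
    LT 180: heading 120 -> 300
    RT 60: heading 300 -> 240
    -- iteration 2/4 --
    FD 5: (-7.5,4.33) -> (-10,0) [heading=240, draw]
    LT 180: heading 240 -> 60
    RT 60: heading 60 -> 0
    -- iteration 3/4 --
    FD 5: (-10,0) -> (-5,0) [heading=0, draw]
    LT 180: heading 0 -> 180
    RT 60: heading 180 -> 120
    -- iteration 4/4 --
    FD 5: (-5,0) -> (-7.5,4.33) [heading=120, draw]
    LT 180: heading 120 -> 300
    RT 60: heading 300 -> 240
  ]
]
Final: pos=(-7.5,4.33), heading=240, 8 segment(s) drawn

Answer: 240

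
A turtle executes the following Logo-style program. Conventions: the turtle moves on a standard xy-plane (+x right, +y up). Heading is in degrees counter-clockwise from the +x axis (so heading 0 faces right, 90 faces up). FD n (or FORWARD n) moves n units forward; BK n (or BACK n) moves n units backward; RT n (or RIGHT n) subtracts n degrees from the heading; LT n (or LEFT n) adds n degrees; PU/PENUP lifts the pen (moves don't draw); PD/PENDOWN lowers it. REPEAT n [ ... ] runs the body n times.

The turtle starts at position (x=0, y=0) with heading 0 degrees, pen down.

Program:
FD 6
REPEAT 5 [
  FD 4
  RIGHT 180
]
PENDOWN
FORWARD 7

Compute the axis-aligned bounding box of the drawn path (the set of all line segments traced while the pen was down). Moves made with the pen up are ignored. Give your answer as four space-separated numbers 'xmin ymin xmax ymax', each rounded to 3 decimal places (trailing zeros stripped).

Answer: 0 0 10 0

Derivation:
Executing turtle program step by step:
Start: pos=(0,0), heading=0, pen down
FD 6: (0,0) -> (6,0) [heading=0, draw]
REPEAT 5 [
  -- iteration 1/5 --
  FD 4: (6,0) -> (10,0) [heading=0, draw]
  RT 180: heading 0 -> 180
  -- iteration 2/5 --
  FD 4: (10,0) -> (6,0) [heading=180, draw]
  RT 180: heading 180 -> 0
  -- iteration 3/5 --
  FD 4: (6,0) -> (10,0) [heading=0, draw]
  RT 180: heading 0 -> 180
  -- iteration 4/5 --
  FD 4: (10,0) -> (6,0) [heading=180, draw]
  RT 180: heading 180 -> 0
  -- iteration 5/5 --
  FD 4: (6,0) -> (10,0) [heading=0, draw]
  RT 180: heading 0 -> 180
]
PD: pen down
FD 7: (10,0) -> (3,0) [heading=180, draw]
Final: pos=(3,0), heading=180, 7 segment(s) drawn

Segment endpoints: x in {0, 3, 6, 10}, y in {0, 0, 0, 0, 0, 0}
xmin=0, ymin=0, xmax=10, ymax=0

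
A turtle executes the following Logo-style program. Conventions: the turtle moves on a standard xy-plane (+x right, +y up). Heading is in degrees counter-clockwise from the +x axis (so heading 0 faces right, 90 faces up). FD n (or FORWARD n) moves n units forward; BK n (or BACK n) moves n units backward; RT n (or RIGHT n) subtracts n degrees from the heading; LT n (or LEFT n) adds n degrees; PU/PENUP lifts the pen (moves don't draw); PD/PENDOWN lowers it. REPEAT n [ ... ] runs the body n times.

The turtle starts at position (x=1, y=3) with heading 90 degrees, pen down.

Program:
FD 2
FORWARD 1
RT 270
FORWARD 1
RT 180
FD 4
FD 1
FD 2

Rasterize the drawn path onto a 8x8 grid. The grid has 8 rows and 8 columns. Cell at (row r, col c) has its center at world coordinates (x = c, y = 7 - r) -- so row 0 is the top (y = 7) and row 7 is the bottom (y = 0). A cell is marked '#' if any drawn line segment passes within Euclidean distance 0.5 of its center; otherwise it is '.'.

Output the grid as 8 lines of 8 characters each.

Answer: ........
########
.#......
.#......
.#......
........
........
........

Derivation:
Segment 0: (1,3) -> (1,5)
Segment 1: (1,5) -> (1,6)
Segment 2: (1,6) -> (0,6)
Segment 3: (0,6) -> (4,6)
Segment 4: (4,6) -> (5,6)
Segment 5: (5,6) -> (7,6)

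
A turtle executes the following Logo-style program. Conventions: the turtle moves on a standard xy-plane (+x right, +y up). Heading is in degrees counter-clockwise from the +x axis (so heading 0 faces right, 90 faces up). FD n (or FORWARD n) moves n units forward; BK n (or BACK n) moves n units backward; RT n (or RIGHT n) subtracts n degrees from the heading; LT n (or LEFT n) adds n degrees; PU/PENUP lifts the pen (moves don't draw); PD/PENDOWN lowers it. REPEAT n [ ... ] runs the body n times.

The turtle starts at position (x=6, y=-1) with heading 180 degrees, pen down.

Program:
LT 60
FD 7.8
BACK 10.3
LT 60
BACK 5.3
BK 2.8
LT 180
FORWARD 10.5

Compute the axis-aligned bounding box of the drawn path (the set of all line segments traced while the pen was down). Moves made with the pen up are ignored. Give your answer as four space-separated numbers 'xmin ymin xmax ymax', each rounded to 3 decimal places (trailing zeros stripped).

Answer: -2.05 -7.755 7.25 17.273

Derivation:
Executing turtle program step by step:
Start: pos=(6,-1), heading=180, pen down
LT 60: heading 180 -> 240
FD 7.8: (6,-1) -> (2.1,-7.755) [heading=240, draw]
BK 10.3: (2.1,-7.755) -> (7.25,1.165) [heading=240, draw]
LT 60: heading 240 -> 300
BK 5.3: (7.25,1.165) -> (4.6,5.755) [heading=300, draw]
BK 2.8: (4.6,5.755) -> (3.2,8.18) [heading=300, draw]
LT 180: heading 300 -> 120
FD 10.5: (3.2,8.18) -> (-2.05,17.273) [heading=120, draw]
Final: pos=(-2.05,17.273), heading=120, 5 segment(s) drawn

Segment endpoints: x in {-2.05, 2.1, 3.2, 4.6, 6, 7.25}, y in {-7.755, -1, 1.165, 5.755, 8.18, 17.273}
xmin=-2.05, ymin=-7.755, xmax=7.25, ymax=17.273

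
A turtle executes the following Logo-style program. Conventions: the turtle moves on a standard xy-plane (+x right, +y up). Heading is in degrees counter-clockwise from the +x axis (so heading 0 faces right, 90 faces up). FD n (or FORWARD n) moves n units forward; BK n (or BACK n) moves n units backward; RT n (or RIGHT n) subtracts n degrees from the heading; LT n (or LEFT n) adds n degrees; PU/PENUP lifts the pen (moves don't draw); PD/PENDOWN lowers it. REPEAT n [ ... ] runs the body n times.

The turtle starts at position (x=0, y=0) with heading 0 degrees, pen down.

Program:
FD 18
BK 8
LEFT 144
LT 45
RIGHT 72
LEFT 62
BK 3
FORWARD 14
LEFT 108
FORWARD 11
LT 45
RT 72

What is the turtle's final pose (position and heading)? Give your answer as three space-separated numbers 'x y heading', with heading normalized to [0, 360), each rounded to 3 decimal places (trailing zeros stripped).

Answer: 2.218 -10.327 260

Derivation:
Executing turtle program step by step:
Start: pos=(0,0), heading=0, pen down
FD 18: (0,0) -> (18,0) [heading=0, draw]
BK 8: (18,0) -> (10,0) [heading=0, draw]
LT 144: heading 0 -> 144
LT 45: heading 144 -> 189
RT 72: heading 189 -> 117
LT 62: heading 117 -> 179
BK 3: (10,0) -> (13,-0.052) [heading=179, draw]
FD 14: (13,-0.052) -> (-0.998,0.192) [heading=179, draw]
LT 108: heading 179 -> 287
FD 11: (-0.998,0.192) -> (2.218,-10.327) [heading=287, draw]
LT 45: heading 287 -> 332
RT 72: heading 332 -> 260
Final: pos=(2.218,-10.327), heading=260, 5 segment(s) drawn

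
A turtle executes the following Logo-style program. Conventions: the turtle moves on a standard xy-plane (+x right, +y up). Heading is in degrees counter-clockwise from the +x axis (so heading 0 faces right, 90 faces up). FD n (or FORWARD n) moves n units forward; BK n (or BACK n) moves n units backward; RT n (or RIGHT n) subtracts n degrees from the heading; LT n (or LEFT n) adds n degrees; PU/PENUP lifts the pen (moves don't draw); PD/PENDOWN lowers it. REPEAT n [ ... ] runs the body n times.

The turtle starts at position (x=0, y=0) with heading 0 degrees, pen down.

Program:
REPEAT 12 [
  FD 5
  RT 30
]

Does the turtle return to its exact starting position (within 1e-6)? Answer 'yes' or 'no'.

Executing turtle program step by step:
Start: pos=(0,0), heading=0, pen down
REPEAT 12 [
  -- iteration 1/12 --
  FD 5: (0,0) -> (5,0) [heading=0, draw]
  RT 30: heading 0 -> 330
  -- iteration 2/12 --
  FD 5: (5,0) -> (9.33,-2.5) [heading=330, draw]
  RT 30: heading 330 -> 300
  -- iteration 3/12 --
  FD 5: (9.33,-2.5) -> (11.83,-6.83) [heading=300, draw]
  RT 30: heading 300 -> 270
  -- iteration 4/12 --
  FD 5: (11.83,-6.83) -> (11.83,-11.83) [heading=270, draw]
  RT 30: heading 270 -> 240
  -- iteration 5/12 --
  FD 5: (11.83,-11.83) -> (9.33,-16.16) [heading=240, draw]
  RT 30: heading 240 -> 210
  -- iteration 6/12 --
  FD 5: (9.33,-16.16) -> (5,-18.66) [heading=210, draw]
  RT 30: heading 210 -> 180
  -- iteration 7/12 --
  FD 5: (5,-18.66) -> (0,-18.66) [heading=180, draw]
  RT 30: heading 180 -> 150
  -- iteration 8/12 --
  FD 5: (0,-18.66) -> (-4.33,-16.16) [heading=150, draw]
  RT 30: heading 150 -> 120
  -- iteration 9/12 --
  FD 5: (-4.33,-16.16) -> (-6.83,-11.83) [heading=120, draw]
  RT 30: heading 120 -> 90
  -- iteration 10/12 --
  FD 5: (-6.83,-11.83) -> (-6.83,-6.83) [heading=90, draw]
  RT 30: heading 90 -> 60
  -- iteration 11/12 --
  FD 5: (-6.83,-6.83) -> (-4.33,-2.5) [heading=60, draw]
  RT 30: heading 60 -> 30
  -- iteration 12/12 --
  FD 5: (-4.33,-2.5) -> (0,0) [heading=30, draw]
  RT 30: heading 30 -> 0
]
Final: pos=(0,0), heading=0, 12 segment(s) drawn

Start position: (0, 0)
Final position: (0, 0)
Distance = 0; < 1e-6 -> CLOSED

Answer: yes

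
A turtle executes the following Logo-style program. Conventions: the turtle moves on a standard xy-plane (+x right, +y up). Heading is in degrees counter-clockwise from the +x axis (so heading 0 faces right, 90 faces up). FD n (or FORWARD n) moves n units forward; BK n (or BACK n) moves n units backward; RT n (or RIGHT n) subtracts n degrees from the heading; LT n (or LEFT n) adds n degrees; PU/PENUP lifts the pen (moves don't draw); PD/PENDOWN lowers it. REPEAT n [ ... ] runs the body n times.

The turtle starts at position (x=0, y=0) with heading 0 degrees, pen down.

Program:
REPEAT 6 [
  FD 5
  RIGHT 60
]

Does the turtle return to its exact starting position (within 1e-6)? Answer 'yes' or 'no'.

Answer: yes

Derivation:
Executing turtle program step by step:
Start: pos=(0,0), heading=0, pen down
REPEAT 6 [
  -- iteration 1/6 --
  FD 5: (0,0) -> (5,0) [heading=0, draw]
  RT 60: heading 0 -> 300
  -- iteration 2/6 --
  FD 5: (5,0) -> (7.5,-4.33) [heading=300, draw]
  RT 60: heading 300 -> 240
  -- iteration 3/6 --
  FD 5: (7.5,-4.33) -> (5,-8.66) [heading=240, draw]
  RT 60: heading 240 -> 180
  -- iteration 4/6 --
  FD 5: (5,-8.66) -> (0,-8.66) [heading=180, draw]
  RT 60: heading 180 -> 120
  -- iteration 5/6 --
  FD 5: (0,-8.66) -> (-2.5,-4.33) [heading=120, draw]
  RT 60: heading 120 -> 60
  -- iteration 6/6 --
  FD 5: (-2.5,-4.33) -> (0,0) [heading=60, draw]
  RT 60: heading 60 -> 0
]
Final: pos=(0,0), heading=0, 6 segment(s) drawn

Start position: (0, 0)
Final position: (0, 0)
Distance = 0; < 1e-6 -> CLOSED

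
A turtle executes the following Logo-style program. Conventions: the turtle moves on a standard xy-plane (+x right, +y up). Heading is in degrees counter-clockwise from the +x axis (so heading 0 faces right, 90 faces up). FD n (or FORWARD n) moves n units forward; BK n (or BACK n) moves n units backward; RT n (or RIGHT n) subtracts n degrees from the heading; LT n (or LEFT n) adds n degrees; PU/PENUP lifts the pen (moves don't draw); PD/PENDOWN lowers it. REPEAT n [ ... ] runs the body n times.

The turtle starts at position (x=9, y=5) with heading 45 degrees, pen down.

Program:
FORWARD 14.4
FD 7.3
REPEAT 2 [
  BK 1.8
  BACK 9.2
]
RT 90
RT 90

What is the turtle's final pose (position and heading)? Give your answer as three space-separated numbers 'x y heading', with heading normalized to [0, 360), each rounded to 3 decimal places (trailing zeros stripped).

Executing turtle program step by step:
Start: pos=(9,5), heading=45, pen down
FD 14.4: (9,5) -> (19.182,15.182) [heading=45, draw]
FD 7.3: (19.182,15.182) -> (24.344,20.344) [heading=45, draw]
REPEAT 2 [
  -- iteration 1/2 --
  BK 1.8: (24.344,20.344) -> (23.071,19.071) [heading=45, draw]
  BK 9.2: (23.071,19.071) -> (16.566,12.566) [heading=45, draw]
  -- iteration 2/2 --
  BK 1.8: (16.566,12.566) -> (15.293,11.293) [heading=45, draw]
  BK 9.2: (15.293,11.293) -> (8.788,4.788) [heading=45, draw]
]
RT 90: heading 45 -> 315
RT 90: heading 315 -> 225
Final: pos=(8.788,4.788), heading=225, 6 segment(s) drawn

Answer: 8.788 4.788 225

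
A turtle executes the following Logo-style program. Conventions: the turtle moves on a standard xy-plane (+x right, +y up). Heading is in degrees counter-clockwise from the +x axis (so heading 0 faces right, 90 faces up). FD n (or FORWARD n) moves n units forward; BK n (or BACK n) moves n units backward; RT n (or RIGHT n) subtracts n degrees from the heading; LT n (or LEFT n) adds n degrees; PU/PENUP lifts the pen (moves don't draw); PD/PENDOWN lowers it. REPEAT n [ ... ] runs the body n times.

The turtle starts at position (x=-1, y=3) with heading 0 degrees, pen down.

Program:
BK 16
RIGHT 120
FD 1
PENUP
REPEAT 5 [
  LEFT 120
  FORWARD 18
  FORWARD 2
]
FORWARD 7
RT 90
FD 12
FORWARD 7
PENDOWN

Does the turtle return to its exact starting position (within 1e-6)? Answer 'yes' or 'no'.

Executing turtle program step by step:
Start: pos=(-1,3), heading=0, pen down
BK 16: (-1,3) -> (-17,3) [heading=0, draw]
RT 120: heading 0 -> 240
FD 1: (-17,3) -> (-17.5,2.134) [heading=240, draw]
PU: pen up
REPEAT 5 [
  -- iteration 1/5 --
  LT 120: heading 240 -> 0
  FD 18: (-17.5,2.134) -> (0.5,2.134) [heading=0, move]
  FD 2: (0.5,2.134) -> (2.5,2.134) [heading=0, move]
  -- iteration 2/5 --
  LT 120: heading 0 -> 120
  FD 18: (2.5,2.134) -> (-6.5,17.722) [heading=120, move]
  FD 2: (-6.5,17.722) -> (-7.5,19.454) [heading=120, move]
  -- iteration 3/5 --
  LT 120: heading 120 -> 240
  FD 18: (-7.5,19.454) -> (-16.5,3.866) [heading=240, move]
  FD 2: (-16.5,3.866) -> (-17.5,2.134) [heading=240, move]
  -- iteration 4/5 --
  LT 120: heading 240 -> 0
  FD 18: (-17.5,2.134) -> (0.5,2.134) [heading=0, move]
  FD 2: (0.5,2.134) -> (2.5,2.134) [heading=0, move]
  -- iteration 5/5 --
  LT 120: heading 0 -> 120
  FD 18: (2.5,2.134) -> (-6.5,17.722) [heading=120, move]
  FD 2: (-6.5,17.722) -> (-7.5,19.454) [heading=120, move]
]
FD 7: (-7.5,19.454) -> (-11,25.517) [heading=120, move]
RT 90: heading 120 -> 30
FD 12: (-11,25.517) -> (-0.608,31.517) [heading=30, move]
FD 7: (-0.608,31.517) -> (5.454,35.017) [heading=30, move]
PD: pen down
Final: pos=(5.454,35.017), heading=30, 2 segment(s) drawn

Start position: (-1, 3)
Final position: (5.454, 35.017)
Distance = 32.661; >= 1e-6 -> NOT closed

Answer: no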